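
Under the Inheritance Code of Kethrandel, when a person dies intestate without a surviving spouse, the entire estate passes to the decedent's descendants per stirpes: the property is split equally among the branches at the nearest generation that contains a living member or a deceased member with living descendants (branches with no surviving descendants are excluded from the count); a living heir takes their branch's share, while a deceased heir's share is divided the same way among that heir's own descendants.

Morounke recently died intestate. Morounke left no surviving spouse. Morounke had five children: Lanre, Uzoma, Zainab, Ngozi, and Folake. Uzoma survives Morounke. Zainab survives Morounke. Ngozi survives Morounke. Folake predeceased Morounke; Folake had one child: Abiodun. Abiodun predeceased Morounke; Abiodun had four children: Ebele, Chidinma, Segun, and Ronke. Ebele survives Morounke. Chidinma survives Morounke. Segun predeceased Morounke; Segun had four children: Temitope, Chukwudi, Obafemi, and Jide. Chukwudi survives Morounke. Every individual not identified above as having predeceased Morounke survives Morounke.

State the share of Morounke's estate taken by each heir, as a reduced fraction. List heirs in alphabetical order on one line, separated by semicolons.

There is no surviving spouse, so the entire estate passes to Morounke's descendants per stirpes.
The estate is divided into 5 equal shares of 1/5 among Lanre, Uzoma, Zainab, Ngozi, Folake.
Lanre is living and takes 1/5.
Uzoma is living and takes 1/5.
Zainab is living and takes 1/5.
Ngozi is living and takes 1/5.
Folake predeceased; the 1/5 allotted to Folake's branch passes to Folake's issue by representation.
Abiodun's line is the sole branch at this level, so the full 1/5 passes to Abiodun's issue by representation.
The 1/5 is divided into 4 equal shares of 1/20 among Ebele, Chidinma, Segun, Ronke.
Ebele is living and takes 1/20.
Chidinma is living and takes 1/20.
Segun predeceased; the 1/20 allotted to Segun's branch passes to Segun's issue by representation.
The 1/20 is divided into 4 equal shares of 1/80 among Temitope, Chukwudi, Obafemi, Jide.
Temitope is living and takes 1/80.
Chukwudi is living and takes 1/80.
Obafemi is living and takes 1/80.
Jide is living and takes 1/80.
Ronke is living and takes 1/20.

Chidinma 1/20; Chukwudi 1/80; Ebele 1/20; Jide 1/80; Lanre 1/5; Ngozi 1/5; Obafemi 1/80; Ronke 1/20; Temitope 1/80; Uzoma 1/5; Zainab 1/5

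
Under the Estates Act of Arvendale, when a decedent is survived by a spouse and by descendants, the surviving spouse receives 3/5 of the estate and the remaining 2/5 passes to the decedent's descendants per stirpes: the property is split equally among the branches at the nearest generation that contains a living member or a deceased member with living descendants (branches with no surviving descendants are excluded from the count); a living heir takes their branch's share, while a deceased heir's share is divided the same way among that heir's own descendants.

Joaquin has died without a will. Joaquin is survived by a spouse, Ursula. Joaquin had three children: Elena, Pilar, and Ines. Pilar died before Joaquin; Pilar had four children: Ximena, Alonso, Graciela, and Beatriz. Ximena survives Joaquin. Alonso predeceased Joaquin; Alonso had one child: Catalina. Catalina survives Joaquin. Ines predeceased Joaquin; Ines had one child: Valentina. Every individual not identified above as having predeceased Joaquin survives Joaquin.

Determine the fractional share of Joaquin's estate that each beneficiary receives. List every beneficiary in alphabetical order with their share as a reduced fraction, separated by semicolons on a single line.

Beatriz 1/30; Catalina 1/30; Elena 2/15; Graciela 1/30; Ursula 3/5; Valentina 2/15; Ximena 1/30

Ursula, as surviving spouse, takes 3/5.
The remaining 2/5 passes to Joaquin's descendants per stirpes.
The 2/5 is divided into 3 equal shares of 2/15 among Elena, Pilar, Ines.
Elena is living and takes 2/15.
Pilar predeceased; the 2/15 allotted to Pilar's branch passes to Pilar's issue by representation.
The 2/15 is divided into 4 equal shares of 1/30 among Ximena, Alonso, Graciela, Beatriz.
Ximena is living and takes 1/30.
Alonso predeceased; the 1/30 allotted to Alonso's branch passes to Alonso's issue by representation.
Catalina is the sole taker at this level and receives the full 1/30.
Graciela is living and takes 1/30.
Beatriz is living and takes 1/30.
Ines predeceased; the 2/15 allotted to Ines's branch passes to Ines's issue by representation.
Valentina is the sole taker at this level and receives the full 2/15.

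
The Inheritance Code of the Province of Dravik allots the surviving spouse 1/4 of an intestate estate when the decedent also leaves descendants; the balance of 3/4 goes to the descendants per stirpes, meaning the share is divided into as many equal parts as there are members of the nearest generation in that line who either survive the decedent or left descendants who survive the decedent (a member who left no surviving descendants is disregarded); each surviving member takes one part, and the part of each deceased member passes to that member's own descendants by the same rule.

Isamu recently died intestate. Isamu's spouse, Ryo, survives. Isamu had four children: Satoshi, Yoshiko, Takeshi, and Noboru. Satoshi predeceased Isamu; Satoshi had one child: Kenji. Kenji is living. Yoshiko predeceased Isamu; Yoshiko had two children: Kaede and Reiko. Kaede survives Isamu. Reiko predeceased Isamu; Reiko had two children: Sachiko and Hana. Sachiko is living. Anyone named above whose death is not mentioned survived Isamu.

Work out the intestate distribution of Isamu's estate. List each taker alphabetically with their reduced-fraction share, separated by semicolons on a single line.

Ryo, as surviving spouse, takes 1/4.
The remaining 3/4 passes to Isamu's descendants per stirpes.
The 3/4 is divided into 4 equal shares of 3/16 among Satoshi, Yoshiko, Takeshi, Noboru.
Satoshi predeceased; the 3/16 allotted to Satoshi's branch passes to Satoshi's issue by representation.
Kenji is the sole taker at this level and receives the full 3/16.
Yoshiko predeceased; the 3/16 allotted to Yoshiko's branch passes to Yoshiko's issue by representation.
The 3/16 is divided into 2 equal shares of 3/32 among Kaede, Reiko.
Kaede is living and takes 3/32.
Reiko predeceased; the 3/32 allotted to Reiko's branch passes to Reiko's issue by representation.
The 3/32 is divided into 2 equal shares of 3/64 among Sachiko, Hana.
Sachiko is living and takes 3/64.
Hana is living and takes 3/64.
Takeshi is living and takes 3/16.
Noboru is living and takes 3/16.

Hana 3/64; Kaede 3/32; Kenji 3/16; Noboru 3/16; Ryo 1/4; Sachiko 3/64; Takeshi 3/16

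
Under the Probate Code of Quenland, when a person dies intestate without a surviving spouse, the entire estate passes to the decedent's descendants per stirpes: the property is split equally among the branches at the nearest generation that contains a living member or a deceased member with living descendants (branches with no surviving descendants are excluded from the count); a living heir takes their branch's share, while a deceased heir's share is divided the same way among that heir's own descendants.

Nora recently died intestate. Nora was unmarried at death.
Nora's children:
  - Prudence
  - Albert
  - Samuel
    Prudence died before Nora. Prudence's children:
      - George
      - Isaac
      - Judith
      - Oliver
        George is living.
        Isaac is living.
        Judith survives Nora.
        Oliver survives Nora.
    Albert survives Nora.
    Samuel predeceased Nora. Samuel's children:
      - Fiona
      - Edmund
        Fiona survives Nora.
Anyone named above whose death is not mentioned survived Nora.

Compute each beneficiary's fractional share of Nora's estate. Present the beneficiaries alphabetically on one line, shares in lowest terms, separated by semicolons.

Albert 1/3; Edmund 1/6; Fiona 1/6; George 1/12; Isaac 1/12; Judith 1/12; Oliver 1/12

There is no surviving spouse, so the entire estate passes to Nora's descendants per stirpes.
The estate is divided into 3 equal shares of 1/3 among Prudence, Albert, Samuel.
Prudence predeceased; the 1/3 allotted to Prudence's branch passes to Prudence's issue by representation.
The 1/3 is divided into 4 equal shares of 1/12 among George, Isaac, Judith, Oliver.
George is living and takes 1/12.
Isaac is living and takes 1/12.
Judith is living and takes 1/12.
Oliver is living and takes 1/12.
Albert is living and takes 1/3.
Samuel predeceased; the 1/3 allotted to Samuel's branch passes to Samuel's issue by representation.
The 1/3 is divided into 2 equal shares of 1/6 among Fiona, Edmund.
Fiona is living and takes 1/6.
Edmund is living and takes 1/6.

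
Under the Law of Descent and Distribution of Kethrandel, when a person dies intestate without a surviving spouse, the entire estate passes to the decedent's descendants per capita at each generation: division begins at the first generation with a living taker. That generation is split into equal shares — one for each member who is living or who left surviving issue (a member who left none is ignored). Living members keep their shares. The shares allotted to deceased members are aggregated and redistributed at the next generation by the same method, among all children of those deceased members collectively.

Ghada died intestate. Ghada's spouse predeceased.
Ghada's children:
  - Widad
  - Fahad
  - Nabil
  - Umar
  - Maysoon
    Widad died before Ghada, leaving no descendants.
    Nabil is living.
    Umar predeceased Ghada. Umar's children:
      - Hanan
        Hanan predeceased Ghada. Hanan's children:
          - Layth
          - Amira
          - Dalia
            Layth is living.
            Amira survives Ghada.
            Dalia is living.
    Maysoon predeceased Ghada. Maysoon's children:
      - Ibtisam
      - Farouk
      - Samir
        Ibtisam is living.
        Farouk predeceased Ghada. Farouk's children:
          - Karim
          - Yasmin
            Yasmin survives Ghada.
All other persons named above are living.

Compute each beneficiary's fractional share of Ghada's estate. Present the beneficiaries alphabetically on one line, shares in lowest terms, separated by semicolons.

Amira 1/20; Dalia 1/20; Fahad 1/4; Ibtisam 1/8; Karim 1/20; Layth 1/20; Nabil 1/4; Samir 1/8; Yasmin 1/20

There is no surviving spouse, so the entire estate passes to Ghada's descendants per capita at each generation.
At generation 1 (Fahad, Nabil, Umar, Maysoon) there are 4 shares of (1)/4 = 1/4 each.
Living: Fahad and Nabil — each takes 1/4.
Deceased: Umar and Maysoon. Their combined 1/2 is pooled and carried to generation 2.
At generation 2 (Hanan, Ibtisam, Farouk, Samir) there are 4 shares of (1/2)/4 = 1/8 each.
Living: Ibtisam and Samir — each takes 1/8.
Deceased: Hanan and Farouk. Their combined 1/4 is pooled and carried to generation 3.
At generation 3 (Layth, Amira, Dalia, Karim, Yasmin) there are 5 shares of (1/4)/5 = 1/20 each.
Living: Layth, Amira, Dalia, Karim, and Yasmin — each takes 1/20.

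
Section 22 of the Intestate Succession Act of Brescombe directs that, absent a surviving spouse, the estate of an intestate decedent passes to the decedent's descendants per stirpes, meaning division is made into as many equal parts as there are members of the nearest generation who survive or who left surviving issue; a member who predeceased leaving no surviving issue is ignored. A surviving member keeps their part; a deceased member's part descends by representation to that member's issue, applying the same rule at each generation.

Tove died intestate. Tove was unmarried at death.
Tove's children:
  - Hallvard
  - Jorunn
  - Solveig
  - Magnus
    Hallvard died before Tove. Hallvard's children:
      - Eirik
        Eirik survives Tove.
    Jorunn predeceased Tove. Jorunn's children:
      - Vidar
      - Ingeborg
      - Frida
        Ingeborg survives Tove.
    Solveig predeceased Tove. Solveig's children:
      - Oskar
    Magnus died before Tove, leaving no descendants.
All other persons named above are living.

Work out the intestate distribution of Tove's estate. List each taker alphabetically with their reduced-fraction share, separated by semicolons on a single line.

There is no surviving spouse, so the entire estate passes to Tove's descendants per stirpes.
Magnus left no surviving issue, so that branch lapses and is disregarded.
The estate is divided into 3 equal shares of 1/3 among Hallvard, Jorunn, Solveig.
Hallvard predeceased; the 1/3 allotted to Hallvard's branch passes to Hallvard's issue by representation.
Eirik is the sole taker at this level and receives the full 1/3.
Jorunn predeceased; the 1/3 allotted to Jorunn's branch passes to Jorunn's issue by representation.
The 1/3 is divided into 3 equal shares of 1/9 among Vidar, Ingeborg, Frida.
Vidar is living and takes 1/9.
Ingeborg is living and takes 1/9.
Frida is living and takes 1/9.
Solveig predeceased; the 1/3 allotted to Solveig's branch passes to Solveig's issue by representation.
Oskar is the sole taker at this level and receives the full 1/3.

Eirik 1/3; Frida 1/9; Ingeborg 1/9; Oskar 1/3; Vidar 1/9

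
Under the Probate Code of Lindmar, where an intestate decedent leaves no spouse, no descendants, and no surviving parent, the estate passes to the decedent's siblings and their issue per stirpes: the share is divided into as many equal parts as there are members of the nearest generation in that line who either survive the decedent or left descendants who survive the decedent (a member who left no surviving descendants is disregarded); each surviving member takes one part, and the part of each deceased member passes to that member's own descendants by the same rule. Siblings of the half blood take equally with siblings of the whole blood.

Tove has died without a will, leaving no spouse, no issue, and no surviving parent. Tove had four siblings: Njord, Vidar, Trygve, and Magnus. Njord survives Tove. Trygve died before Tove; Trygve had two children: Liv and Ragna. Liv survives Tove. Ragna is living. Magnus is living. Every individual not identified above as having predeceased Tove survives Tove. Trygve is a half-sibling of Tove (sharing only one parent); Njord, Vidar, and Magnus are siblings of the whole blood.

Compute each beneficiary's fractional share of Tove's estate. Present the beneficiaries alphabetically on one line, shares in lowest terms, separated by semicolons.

No spouse, descendants, or parent survives, so the estate passes to Tove's siblings per stirpes.
Half-blood and whole-blood siblings take equally under the stated rule.
The estate is divided into 4 equal shares of 1/4 among Njord, Vidar, Trygve, Magnus.
Njord is living and takes 1/4.
Vidar is living and takes 1/4.
Trygve predeceased; the 1/4 allotted to Trygve's branch passes to Trygve's issue by representation.
The 1/4 is divided into 2 equal shares of 1/8 among Liv, Ragna.
Liv is living and takes 1/8.
Ragna is living and takes 1/8.
Magnus is living and takes 1/4.

Liv 1/8; Magnus 1/4; Njord 1/4; Ragna 1/8; Vidar 1/4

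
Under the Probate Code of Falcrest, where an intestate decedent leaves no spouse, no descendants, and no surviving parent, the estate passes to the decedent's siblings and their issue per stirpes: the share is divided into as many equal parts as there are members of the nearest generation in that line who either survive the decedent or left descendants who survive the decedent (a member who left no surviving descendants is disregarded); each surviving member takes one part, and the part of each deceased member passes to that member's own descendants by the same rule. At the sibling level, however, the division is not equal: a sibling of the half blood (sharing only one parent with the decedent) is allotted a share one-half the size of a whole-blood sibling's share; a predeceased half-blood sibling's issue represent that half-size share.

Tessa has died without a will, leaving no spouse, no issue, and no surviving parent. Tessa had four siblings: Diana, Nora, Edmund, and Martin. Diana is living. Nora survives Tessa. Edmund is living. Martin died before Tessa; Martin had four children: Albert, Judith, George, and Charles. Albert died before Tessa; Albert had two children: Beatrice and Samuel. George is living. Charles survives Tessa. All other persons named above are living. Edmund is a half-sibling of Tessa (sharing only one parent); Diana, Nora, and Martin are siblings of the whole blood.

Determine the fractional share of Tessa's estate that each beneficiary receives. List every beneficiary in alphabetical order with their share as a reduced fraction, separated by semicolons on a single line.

Beatrice 1/28; Charles 1/14; Diana 2/7; Edmund 1/7; George 1/14; Judith 1/14; Nora 2/7; Samuel 1/28

No spouse, descendants, or parent survives, so the estate passes to Tessa's siblings per stirpes.
Half-blood siblings count for one-half the weight of whole-blood siblings at the initial division.
Dividing 1 in proportion to weights (total weight 7/2): Diana (weight 1) → 2/7; Nora (weight 1) → 2/7; Edmund (weight 1/2) → 1/7; Martin (weight 1) → 2/7.
Diana is living and takes 2/7.
Nora is living and takes 2/7.
Edmund is living and takes 1/7.
Martin predeceased; the 2/7 allotted to Martin's branch passes to Martin's issue by representation.
The 2/7 is divided into 4 equal shares of 1/14 among Albert, Judith, George, Charles.
Albert predeceased; the 1/14 allotted to Albert's branch passes to Albert's issue by representation.
The 1/14 is divided into 2 equal shares of 1/28 among Beatrice, Samuel.
Beatrice is living and takes 1/28.
Samuel is living and takes 1/28.
Judith is living and takes 1/14.
George is living and takes 1/14.
Charles is living and takes 1/14.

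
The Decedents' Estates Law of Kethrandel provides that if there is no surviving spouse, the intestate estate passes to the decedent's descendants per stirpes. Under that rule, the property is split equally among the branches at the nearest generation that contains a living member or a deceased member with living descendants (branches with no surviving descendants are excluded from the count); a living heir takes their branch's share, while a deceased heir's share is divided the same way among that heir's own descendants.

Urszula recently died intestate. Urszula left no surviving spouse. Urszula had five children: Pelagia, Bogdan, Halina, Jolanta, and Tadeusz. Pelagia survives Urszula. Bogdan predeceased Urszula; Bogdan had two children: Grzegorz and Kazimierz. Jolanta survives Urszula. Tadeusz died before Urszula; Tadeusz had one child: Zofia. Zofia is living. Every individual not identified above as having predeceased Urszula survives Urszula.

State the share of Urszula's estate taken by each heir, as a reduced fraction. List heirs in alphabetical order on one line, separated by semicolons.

There is no surviving spouse, so the entire estate passes to Urszula's descendants per stirpes.
The estate is divided into 5 equal shares of 1/5 among Pelagia, Bogdan, Halina, Jolanta, Tadeusz.
Pelagia is living and takes 1/5.
Bogdan predeceased; the 1/5 allotted to Bogdan's branch passes to Bogdan's issue by representation.
The 1/5 is divided into 2 equal shares of 1/10 among Grzegorz, Kazimierz.
Grzegorz is living and takes 1/10.
Kazimierz is living and takes 1/10.
Halina is living and takes 1/5.
Jolanta is living and takes 1/5.
Tadeusz predeceased; the 1/5 allotted to Tadeusz's branch passes to Tadeusz's issue by representation.
Zofia is the sole taker at this level and receives the full 1/5.

Grzegorz 1/10; Halina 1/5; Jolanta 1/5; Kazimierz 1/10; Pelagia 1/5; Zofia 1/5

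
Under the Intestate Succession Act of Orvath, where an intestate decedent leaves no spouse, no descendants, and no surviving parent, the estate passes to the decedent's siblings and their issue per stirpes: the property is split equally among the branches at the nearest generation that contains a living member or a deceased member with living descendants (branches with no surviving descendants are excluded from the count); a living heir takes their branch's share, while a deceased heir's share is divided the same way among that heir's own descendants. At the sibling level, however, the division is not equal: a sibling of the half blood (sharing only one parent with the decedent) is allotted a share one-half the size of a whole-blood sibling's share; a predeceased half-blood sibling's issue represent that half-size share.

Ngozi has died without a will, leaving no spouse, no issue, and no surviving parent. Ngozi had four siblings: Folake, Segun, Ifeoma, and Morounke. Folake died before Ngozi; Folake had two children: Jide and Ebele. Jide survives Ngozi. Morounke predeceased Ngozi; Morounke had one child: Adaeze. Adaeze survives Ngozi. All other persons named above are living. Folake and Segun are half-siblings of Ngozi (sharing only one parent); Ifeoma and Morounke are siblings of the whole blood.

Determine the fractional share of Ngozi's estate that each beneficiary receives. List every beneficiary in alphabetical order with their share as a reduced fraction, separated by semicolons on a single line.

Adaeze 1/3; Ebele 1/12; Ifeoma 1/3; Jide 1/12; Segun 1/6

No spouse, descendants, or parent survives, so the estate passes to Ngozi's siblings per stirpes.
Half-blood siblings count for one-half the weight of whole-blood siblings at the initial division.
Dividing 1 in proportion to weights (total weight 3): Folake (weight 1/2) → 1/6; Segun (weight 1/2) → 1/6; Ifeoma (weight 1) → 1/3; Morounke (weight 1) → 1/3.
Folake predeceased; the 1/6 allotted to Folake's branch passes to Folake's issue by representation.
The 1/6 is divided into 2 equal shares of 1/12 among Jide, Ebele.
Jide is living and takes 1/12.
Ebele is living and takes 1/12.
Segun is living and takes 1/6.
Ifeoma is living and takes 1/3.
Morounke predeceased; the 1/3 allotted to Morounke's branch passes to Morounke's issue by representation.
Adaeze is the sole taker at this level and receives the full 1/3.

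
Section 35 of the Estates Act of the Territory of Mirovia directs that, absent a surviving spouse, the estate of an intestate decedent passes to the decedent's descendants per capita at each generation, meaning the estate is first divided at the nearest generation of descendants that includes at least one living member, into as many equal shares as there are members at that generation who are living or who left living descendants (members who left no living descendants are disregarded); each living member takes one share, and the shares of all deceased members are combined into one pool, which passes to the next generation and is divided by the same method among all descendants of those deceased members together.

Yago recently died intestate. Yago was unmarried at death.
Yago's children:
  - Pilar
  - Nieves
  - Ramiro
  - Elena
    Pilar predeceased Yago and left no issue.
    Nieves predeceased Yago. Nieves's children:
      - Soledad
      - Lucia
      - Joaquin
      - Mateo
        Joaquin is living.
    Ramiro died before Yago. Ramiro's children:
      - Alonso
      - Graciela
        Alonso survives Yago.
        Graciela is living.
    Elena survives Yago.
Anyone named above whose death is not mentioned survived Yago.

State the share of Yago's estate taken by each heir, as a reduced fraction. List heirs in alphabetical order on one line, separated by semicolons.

There is no surviving spouse, so the entire estate passes to Yago's descendants per capita at each generation.
At generation 1 (Nieves, Ramiro, Elena) there are 3 shares of (1)/3 = 1/3 each.
Living: Elena — each takes 1/3.
Deceased: Nieves and Ramiro. Their combined 2/3 is pooled and carried to generation 2.
At generation 2 (Soledad, Lucia, Joaquin, Mateo, Alonso, Graciela) there are 6 shares of (2/3)/6 = 1/9 each.
Living: Soledad, Lucia, Joaquin, Mateo, Alonso, and Graciela — each takes 1/9.

Alonso 1/9; Elena 1/3; Graciela 1/9; Joaquin 1/9; Lucia 1/9; Mateo 1/9; Soledad 1/9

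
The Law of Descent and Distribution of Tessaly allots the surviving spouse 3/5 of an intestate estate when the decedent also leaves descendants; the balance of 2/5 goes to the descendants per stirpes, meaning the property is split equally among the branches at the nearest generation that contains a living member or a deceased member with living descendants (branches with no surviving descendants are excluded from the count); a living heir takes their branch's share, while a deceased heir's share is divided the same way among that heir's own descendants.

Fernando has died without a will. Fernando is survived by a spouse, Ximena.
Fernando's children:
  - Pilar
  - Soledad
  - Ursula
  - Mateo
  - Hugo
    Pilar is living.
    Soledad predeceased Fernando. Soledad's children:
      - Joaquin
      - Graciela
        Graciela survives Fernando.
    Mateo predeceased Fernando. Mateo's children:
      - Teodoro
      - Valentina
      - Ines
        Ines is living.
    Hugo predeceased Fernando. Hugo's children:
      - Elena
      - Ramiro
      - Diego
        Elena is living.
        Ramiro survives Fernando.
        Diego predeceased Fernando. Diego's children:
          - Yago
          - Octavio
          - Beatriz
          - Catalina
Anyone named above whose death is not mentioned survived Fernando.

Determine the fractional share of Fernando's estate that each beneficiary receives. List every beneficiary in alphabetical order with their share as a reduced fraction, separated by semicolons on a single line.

Ximena, as surviving spouse, takes 3/5.
The remaining 2/5 passes to Fernando's descendants per stirpes.
The 2/5 is divided into 5 equal shares of 2/25 among Pilar, Soledad, Ursula, Mateo, Hugo.
Pilar is living and takes 2/25.
Soledad predeceased; the 2/25 allotted to Soledad's branch passes to Soledad's issue by representation.
The 2/25 is divided into 2 equal shares of 1/25 among Joaquin, Graciela.
Joaquin is living and takes 1/25.
Graciela is living and takes 1/25.
Ursula is living and takes 2/25.
Mateo predeceased; the 2/25 allotted to Mateo's branch passes to Mateo's issue by representation.
The 2/25 is divided into 3 equal shares of 2/75 among Teodoro, Valentina, Ines.
Teodoro is living and takes 2/75.
Valentina is living and takes 2/75.
Ines is living and takes 2/75.
Hugo predeceased; the 2/25 allotted to Hugo's branch passes to Hugo's issue by representation.
The 2/25 is divided into 3 equal shares of 2/75 among Elena, Ramiro, Diego.
Elena is living and takes 2/75.
Ramiro is living and takes 2/75.
Diego predeceased; the 2/75 allotted to Diego's branch passes to Diego's issue by representation.
The 2/75 is divided into 4 equal shares of 1/150 among Yago, Octavio, Beatriz, Catalina.
Yago is living and takes 1/150.
Octavio is living and takes 1/150.
Beatriz is living and takes 1/150.
Catalina is living and takes 1/150.

Beatriz 1/150; Catalina 1/150; Elena 2/75; Graciela 1/25; Ines 2/75; Joaquin 1/25; Octavio 1/150; Pilar 2/25; Ramiro 2/75; Teodoro 2/75; Ursula 2/25; Valentina 2/75; Ximena 3/5; Yago 1/150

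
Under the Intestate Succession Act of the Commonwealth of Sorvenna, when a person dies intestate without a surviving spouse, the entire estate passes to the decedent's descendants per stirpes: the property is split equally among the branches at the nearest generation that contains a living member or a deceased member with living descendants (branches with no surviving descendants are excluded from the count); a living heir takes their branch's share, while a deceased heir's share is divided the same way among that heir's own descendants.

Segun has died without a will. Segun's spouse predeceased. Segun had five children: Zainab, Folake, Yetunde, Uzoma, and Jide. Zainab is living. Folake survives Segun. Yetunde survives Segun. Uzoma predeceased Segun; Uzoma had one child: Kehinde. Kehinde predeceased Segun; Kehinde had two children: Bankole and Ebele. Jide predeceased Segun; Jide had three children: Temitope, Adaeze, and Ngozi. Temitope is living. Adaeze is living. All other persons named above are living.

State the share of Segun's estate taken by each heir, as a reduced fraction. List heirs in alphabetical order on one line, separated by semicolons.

There is no surviving spouse, so the entire estate passes to Segun's descendants per stirpes.
The estate is divided into 5 equal shares of 1/5 among Zainab, Folake, Yetunde, Uzoma, Jide.
Zainab is living and takes 1/5.
Folake is living and takes 1/5.
Yetunde is living and takes 1/5.
Uzoma predeceased; the 1/5 allotted to Uzoma's branch passes to Uzoma's issue by representation.
Kehinde's line is the sole branch at this level, so the full 1/5 passes to Kehinde's issue by representation.
The 1/5 is divided into 2 equal shares of 1/10 among Bankole, Ebele.
Bankole is living and takes 1/10.
Ebele is living and takes 1/10.
Jide predeceased; the 1/5 allotted to Jide's branch passes to Jide's issue by representation.
The 1/5 is divided into 3 equal shares of 1/15 among Temitope, Adaeze, Ngozi.
Temitope is living and takes 1/15.
Adaeze is living and takes 1/15.
Ngozi is living and takes 1/15.

Adaeze 1/15; Bankole 1/10; Ebele 1/10; Folake 1/5; Ngozi 1/15; Temitope 1/15; Yetunde 1/5; Zainab 1/5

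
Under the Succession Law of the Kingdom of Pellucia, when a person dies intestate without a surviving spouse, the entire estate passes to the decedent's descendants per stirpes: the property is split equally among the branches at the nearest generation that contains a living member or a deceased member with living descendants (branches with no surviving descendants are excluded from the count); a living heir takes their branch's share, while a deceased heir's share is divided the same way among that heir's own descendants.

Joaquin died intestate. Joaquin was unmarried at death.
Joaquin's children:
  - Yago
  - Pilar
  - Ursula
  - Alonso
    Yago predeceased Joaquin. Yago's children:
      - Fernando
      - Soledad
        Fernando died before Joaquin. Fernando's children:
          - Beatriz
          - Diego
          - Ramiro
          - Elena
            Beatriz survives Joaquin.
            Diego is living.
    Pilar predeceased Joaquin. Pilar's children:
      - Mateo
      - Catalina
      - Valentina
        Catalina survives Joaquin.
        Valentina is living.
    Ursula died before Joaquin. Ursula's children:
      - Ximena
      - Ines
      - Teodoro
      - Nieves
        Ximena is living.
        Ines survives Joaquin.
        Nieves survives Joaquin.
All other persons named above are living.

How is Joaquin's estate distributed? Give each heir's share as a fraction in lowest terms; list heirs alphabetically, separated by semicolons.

Alonso 1/4; Beatriz 1/32; Catalina 1/12; Diego 1/32; Elena 1/32; Ines 1/16; Mateo 1/12; Nieves 1/16; Ramiro 1/32; Soledad 1/8; Teodoro 1/16; Valentina 1/12; Ximena 1/16

There is no surviving spouse, so the entire estate passes to Joaquin's descendants per stirpes.
The estate is divided into 4 equal shares of 1/4 among Yago, Pilar, Ursula, Alonso.
Yago predeceased; the 1/4 allotted to Yago's branch passes to Yago's issue by representation.
The 1/4 is divided into 2 equal shares of 1/8 among Fernando, Soledad.
Fernando predeceased; the 1/8 allotted to Fernando's branch passes to Fernando's issue by representation.
The 1/8 is divided into 4 equal shares of 1/32 among Beatriz, Diego, Ramiro, Elena.
Beatriz is living and takes 1/32.
Diego is living and takes 1/32.
Ramiro is living and takes 1/32.
Elena is living and takes 1/32.
Soledad is living and takes 1/8.
Pilar predeceased; the 1/4 allotted to Pilar's branch passes to Pilar's issue by representation.
The 1/4 is divided into 3 equal shares of 1/12 among Mateo, Catalina, Valentina.
Mateo is living and takes 1/12.
Catalina is living and takes 1/12.
Valentina is living and takes 1/12.
Ursula predeceased; the 1/4 allotted to Ursula's branch passes to Ursula's issue by representation.
The 1/4 is divided into 4 equal shares of 1/16 among Ximena, Ines, Teodoro, Nieves.
Ximena is living and takes 1/16.
Ines is living and takes 1/16.
Teodoro is living and takes 1/16.
Nieves is living and takes 1/16.
Alonso is living and takes 1/4.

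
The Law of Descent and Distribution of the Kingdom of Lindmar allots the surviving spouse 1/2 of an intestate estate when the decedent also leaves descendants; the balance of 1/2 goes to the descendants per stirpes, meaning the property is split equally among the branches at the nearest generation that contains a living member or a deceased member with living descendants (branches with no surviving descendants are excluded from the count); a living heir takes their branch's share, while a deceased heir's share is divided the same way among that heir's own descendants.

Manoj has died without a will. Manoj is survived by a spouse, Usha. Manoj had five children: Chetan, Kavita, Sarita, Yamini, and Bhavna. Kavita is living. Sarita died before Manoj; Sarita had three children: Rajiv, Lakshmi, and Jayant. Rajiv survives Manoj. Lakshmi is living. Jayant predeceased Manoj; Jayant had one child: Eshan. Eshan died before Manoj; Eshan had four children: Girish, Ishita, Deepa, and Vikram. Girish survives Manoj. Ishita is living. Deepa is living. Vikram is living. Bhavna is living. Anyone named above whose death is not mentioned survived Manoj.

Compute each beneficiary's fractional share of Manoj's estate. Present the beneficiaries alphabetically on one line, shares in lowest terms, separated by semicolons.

Usha, as surviving spouse, takes 1/2.
The remaining 1/2 passes to Manoj's descendants per stirpes.
The 1/2 is divided into 5 equal shares of 1/10 among Chetan, Kavita, Sarita, Yamini, Bhavna.
Chetan is living and takes 1/10.
Kavita is living and takes 1/10.
Sarita predeceased; the 1/10 allotted to Sarita's branch passes to Sarita's issue by representation.
The 1/10 is divided into 3 equal shares of 1/30 among Rajiv, Lakshmi, Jayant.
Rajiv is living and takes 1/30.
Lakshmi is living and takes 1/30.
Jayant predeceased; the 1/30 allotted to Jayant's branch passes to Jayant's issue by representation.
Eshan's line is the sole branch at this level, so the full 1/30 passes to Eshan's issue by representation.
The 1/30 is divided into 4 equal shares of 1/120 among Girish, Ishita, Deepa, Vikram.
Girish is living and takes 1/120.
Ishita is living and takes 1/120.
Deepa is living and takes 1/120.
Vikram is living and takes 1/120.
Yamini is living and takes 1/10.
Bhavna is living and takes 1/10.

Bhavna 1/10; Chetan 1/10; Deepa 1/120; Girish 1/120; Ishita 1/120; Kavita 1/10; Lakshmi 1/30; Rajiv 1/30; Usha 1/2; Vikram 1/120; Yamini 1/10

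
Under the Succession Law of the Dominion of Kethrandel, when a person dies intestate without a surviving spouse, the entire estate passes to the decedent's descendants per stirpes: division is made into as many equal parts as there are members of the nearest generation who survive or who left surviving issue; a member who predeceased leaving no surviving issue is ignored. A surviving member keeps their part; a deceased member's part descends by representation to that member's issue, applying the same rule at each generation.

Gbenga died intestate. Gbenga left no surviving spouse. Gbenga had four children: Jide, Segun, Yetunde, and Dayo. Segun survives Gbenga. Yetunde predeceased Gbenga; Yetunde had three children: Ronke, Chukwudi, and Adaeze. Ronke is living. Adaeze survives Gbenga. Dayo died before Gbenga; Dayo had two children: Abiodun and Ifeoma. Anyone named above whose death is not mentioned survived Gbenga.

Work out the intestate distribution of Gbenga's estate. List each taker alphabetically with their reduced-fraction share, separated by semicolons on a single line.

Abiodun 1/8; Adaeze 1/12; Chukwudi 1/12; Ifeoma 1/8; Jide 1/4; Ronke 1/12; Segun 1/4

There is no surviving spouse, so the entire estate passes to Gbenga's descendants per stirpes.
The estate is divided into 4 equal shares of 1/4 among Jide, Segun, Yetunde, Dayo.
Jide is living and takes 1/4.
Segun is living and takes 1/4.
Yetunde predeceased; the 1/4 allotted to Yetunde's branch passes to Yetunde's issue by representation.
The 1/4 is divided into 3 equal shares of 1/12 among Ronke, Chukwudi, Adaeze.
Ronke is living and takes 1/12.
Chukwudi is living and takes 1/12.
Adaeze is living and takes 1/12.
Dayo predeceased; the 1/4 allotted to Dayo's branch passes to Dayo's issue by representation.
The 1/4 is divided into 2 equal shares of 1/8 among Abiodun, Ifeoma.
Abiodun is living and takes 1/8.
Ifeoma is living and takes 1/8.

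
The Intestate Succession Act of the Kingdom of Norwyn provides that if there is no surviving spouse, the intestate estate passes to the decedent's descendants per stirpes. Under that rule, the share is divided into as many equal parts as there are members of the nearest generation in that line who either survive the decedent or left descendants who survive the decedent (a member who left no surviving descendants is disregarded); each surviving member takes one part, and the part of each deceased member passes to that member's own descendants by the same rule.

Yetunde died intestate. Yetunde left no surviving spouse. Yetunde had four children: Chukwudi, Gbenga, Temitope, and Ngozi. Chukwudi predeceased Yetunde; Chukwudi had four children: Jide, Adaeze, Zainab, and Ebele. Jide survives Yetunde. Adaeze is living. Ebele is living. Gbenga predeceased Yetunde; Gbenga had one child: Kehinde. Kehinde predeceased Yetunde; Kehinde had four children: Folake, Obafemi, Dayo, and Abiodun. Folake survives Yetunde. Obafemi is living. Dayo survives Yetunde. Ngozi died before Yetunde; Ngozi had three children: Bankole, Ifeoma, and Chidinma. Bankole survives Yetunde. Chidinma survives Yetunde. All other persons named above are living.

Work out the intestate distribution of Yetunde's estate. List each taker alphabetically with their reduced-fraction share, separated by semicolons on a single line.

There is no surviving spouse, so the entire estate passes to Yetunde's descendants per stirpes.
The estate is divided into 4 equal shares of 1/4 among Chukwudi, Gbenga, Temitope, Ngozi.
Chukwudi predeceased; the 1/4 allotted to Chukwudi's branch passes to Chukwudi's issue by representation.
The 1/4 is divided into 4 equal shares of 1/16 among Jide, Adaeze, Zainab, Ebele.
Jide is living and takes 1/16.
Adaeze is living and takes 1/16.
Zainab is living and takes 1/16.
Ebele is living and takes 1/16.
Gbenga predeceased; the 1/4 allotted to Gbenga's branch passes to Gbenga's issue by representation.
Kehinde's line is the sole branch at this level, so the full 1/4 passes to Kehinde's issue by representation.
The 1/4 is divided into 4 equal shares of 1/16 among Folake, Obafemi, Dayo, Abiodun.
Folake is living and takes 1/16.
Obafemi is living and takes 1/16.
Dayo is living and takes 1/16.
Abiodun is living and takes 1/16.
Temitope is living and takes 1/4.
Ngozi predeceased; the 1/4 allotted to Ngozi's branch passes to Ngozi's issue by representation.
The 1/4 is divided into 3 equal shares of 1/12 among Bankole, Ifeoma, Chidinma.
Bankole is living and takes 1/12.
Ifeoma is living and takes 1/12.
Chidinma is living and takes 1/12.

Abiodun 1/16; Adaeze 1/16; Bankole 1/12; Chidinma 1/12; Dayo 1/16; Ebele 1/16; Folake 1/16; Ifeoma 1/12; Jide 1/16; Obafemi 1/16; Temitope 1/4; Zainab 1/16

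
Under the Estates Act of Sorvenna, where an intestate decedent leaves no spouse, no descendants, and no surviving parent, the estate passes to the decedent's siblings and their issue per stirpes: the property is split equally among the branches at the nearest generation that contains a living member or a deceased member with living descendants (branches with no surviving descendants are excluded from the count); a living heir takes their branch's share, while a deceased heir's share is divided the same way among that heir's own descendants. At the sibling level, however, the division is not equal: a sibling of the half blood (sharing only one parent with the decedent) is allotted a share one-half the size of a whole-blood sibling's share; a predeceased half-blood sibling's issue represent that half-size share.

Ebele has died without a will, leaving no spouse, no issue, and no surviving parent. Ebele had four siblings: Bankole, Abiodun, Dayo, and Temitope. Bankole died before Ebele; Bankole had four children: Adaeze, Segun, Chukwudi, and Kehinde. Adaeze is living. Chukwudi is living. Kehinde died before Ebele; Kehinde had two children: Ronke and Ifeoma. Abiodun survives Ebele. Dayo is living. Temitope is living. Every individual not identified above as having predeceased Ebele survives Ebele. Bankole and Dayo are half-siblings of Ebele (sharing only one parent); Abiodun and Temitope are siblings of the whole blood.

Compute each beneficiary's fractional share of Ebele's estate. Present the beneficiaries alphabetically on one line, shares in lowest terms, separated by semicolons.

No spouse, descendants, or parent survives, so the estate passes to Ebele's siblings per stirpes.
Half-blood siblings count for one-half the weight of whole-blood siblings at the initial division.
Dividing 1 in proportion to weights (total weight 3): Bankole (weight 1/2) → 1/6; Abiodun (weight 1) → 1/3; Dayo (weight 1/2) → 1/6; Temitope (weight 1) → 1/3.
Bankole predeceased; the 1/6 allotted to Bankole's branch passes to Bankole's issue by representation.
The 1/6 is divided into 4 equal shares of 1/24 among Adaeze, Segun, Chukwudi, Kehinde.
Adaeze is living and takes 1/24.
Segun is living and takes 1/24.
Chukwudi is living and takes 1/24.
Kehinde predeceased; the 1/24 allotted to Kehinde's branch passes to Kehinde's issue by representation.
The 1/24 is divided into 2 equal shares of 1/48 among Ronke, Ifeoma.
Ronke is living and takes 1/48.
Ifeoma is living and takes 1/48.
Abiodun is living and takes 1/3.
Dayo is living and takes 1/6.
Temitope is living and takes 1/3.

Abiodun 1/3; Adaeze 1/24; Chukwudi 1/24; Dayo 1/6; Ifeoma 1/48; Ronke 1/48; Segun 1/24; Temitope 1/3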